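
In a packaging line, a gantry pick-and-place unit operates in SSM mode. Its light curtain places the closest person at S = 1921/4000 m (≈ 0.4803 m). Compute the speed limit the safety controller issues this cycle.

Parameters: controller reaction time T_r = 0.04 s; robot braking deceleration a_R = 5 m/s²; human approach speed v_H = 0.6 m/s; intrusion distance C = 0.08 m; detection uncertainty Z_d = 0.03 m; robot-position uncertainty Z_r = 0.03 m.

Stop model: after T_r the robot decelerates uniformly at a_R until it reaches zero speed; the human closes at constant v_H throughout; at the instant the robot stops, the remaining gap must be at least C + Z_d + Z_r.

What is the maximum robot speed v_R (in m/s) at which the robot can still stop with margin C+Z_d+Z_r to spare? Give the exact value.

collect terms ⇒ (1/10)·v_R² + (4/25)·v_R + (-253/800) = 0
  disc = (4/25)² − 4·(1/10)·(-253/800) = 1521/10000 ; √disc = 39/100
  v_R = (−(4/25) + 39/100) / (2·(1/10)) = 23/20 m/s
check:
T_s = v_R/a_R = (23/20)/5 = 0.2300 s
robot covers v_R·T_r = 1.1500·0.0400 = 0.0460 m before braking
robot covers 1.1500·0.2300 − ½·5.0000·0.2300² = 0.1323 m while stopping
human closes 0.6000·0.2700 = 0.1620 m
margins: 0.0800+0.0300+0.0300 = 0.1400 m
sum ≈ 0.0460+0.1323+0.1620+0.1400 ≈ 0.4803 m = S ✓

v_R_max = 23/20 m/s = 1.1500 m/s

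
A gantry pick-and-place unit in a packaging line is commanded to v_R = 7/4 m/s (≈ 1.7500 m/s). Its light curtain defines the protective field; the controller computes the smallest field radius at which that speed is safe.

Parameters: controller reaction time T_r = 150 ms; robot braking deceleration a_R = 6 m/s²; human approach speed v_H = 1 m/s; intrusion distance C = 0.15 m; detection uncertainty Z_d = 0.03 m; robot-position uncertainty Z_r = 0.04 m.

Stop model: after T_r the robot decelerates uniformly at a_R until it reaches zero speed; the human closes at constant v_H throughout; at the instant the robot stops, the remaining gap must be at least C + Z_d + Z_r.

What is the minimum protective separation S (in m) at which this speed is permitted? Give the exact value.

S_min = 1887/1600 m = 1.1794 m

braking lasts T_s = (7/4)/6 = 0.2917 s
robot covers v_R·T_r = 1.7500·0.1500 = 0.2625 m before braking
braking distance = 1.7500²/(2·6.0000) = 0.2552 m
person approaches 1.0000·(0.1500+0.2917) = 0.4417 m
margins: 0.1500+0.0300+0.0400 = 0.2200 m
S_min ≈ 0.2625+0.2552+0.4417+0.2200  ⇒  S_min = 1887/1600 m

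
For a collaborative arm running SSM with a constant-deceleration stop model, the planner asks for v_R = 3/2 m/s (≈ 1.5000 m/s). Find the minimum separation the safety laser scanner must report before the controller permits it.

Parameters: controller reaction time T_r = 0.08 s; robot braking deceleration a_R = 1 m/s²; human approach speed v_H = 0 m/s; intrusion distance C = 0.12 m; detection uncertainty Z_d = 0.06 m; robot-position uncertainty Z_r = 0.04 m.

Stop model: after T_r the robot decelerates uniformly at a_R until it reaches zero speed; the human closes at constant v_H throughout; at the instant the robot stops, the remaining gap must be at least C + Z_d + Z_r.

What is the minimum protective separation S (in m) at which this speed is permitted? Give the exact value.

S_min = 293/200 m = 1.4650 m

stop time T_s = (3/2)/1 = 1.5000 s
reaction-phase robot travel = 1.5000·0.0800 = 0.1200 m
robot covers 1.5000·1.5000 − ½·1.0000·1.5000² = 1.1250 m while stopping
human over T_r+T_s: 0.0000·(0.0800+1.5000) = 0.0000 m
C+Z_d+Z_r = 0.1200+0.0600+0.0400 = 0.2200 m
S_min ≈ 0.1200+1.1250+0.0000+0.2200  ⇒  S_min = 293/200 m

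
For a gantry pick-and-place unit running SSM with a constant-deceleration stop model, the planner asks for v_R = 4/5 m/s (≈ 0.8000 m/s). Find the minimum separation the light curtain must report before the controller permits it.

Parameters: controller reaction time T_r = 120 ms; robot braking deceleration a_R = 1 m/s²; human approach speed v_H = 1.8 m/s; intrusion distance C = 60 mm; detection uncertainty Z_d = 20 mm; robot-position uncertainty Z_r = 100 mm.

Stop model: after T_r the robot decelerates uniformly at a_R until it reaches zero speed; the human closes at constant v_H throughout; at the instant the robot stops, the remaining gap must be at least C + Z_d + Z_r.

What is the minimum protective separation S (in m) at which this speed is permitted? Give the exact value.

S_min = 563/250 m = 2.2520 m

T_s = v_R/a_R = (4/5)/1 = 0.8000 s
robot in T_r: 0.8000·0.1200 = 0.0960 m
braking distance = 0.8000²/(2·1.0000) = 0.3200 m
person approaches 1.8000·(0.1200+0.8000) = 1.6560 m
C+Z_d+Z_r = 0.0600+0.0200+0.1000 = 0.1800 m
S_min ≈ 0.0960+0.3200+1.6560+0.1800  ⇒  S_min = 563/250 m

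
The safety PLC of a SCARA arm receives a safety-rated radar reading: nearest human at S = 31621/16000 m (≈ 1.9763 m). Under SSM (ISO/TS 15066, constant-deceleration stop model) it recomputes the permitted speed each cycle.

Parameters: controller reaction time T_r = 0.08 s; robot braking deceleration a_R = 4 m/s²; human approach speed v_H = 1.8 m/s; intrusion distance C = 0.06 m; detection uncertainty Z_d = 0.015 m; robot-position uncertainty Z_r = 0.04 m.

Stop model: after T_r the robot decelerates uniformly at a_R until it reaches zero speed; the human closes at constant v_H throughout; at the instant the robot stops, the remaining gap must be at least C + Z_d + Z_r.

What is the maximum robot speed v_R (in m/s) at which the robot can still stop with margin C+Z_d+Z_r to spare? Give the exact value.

collect terms ⇒ (1/8)·v_R² + (53/100)·v_R + (-27477/16000) = 0
  disc = (53/100)² − 4·(1/8)·(-27477/16000) = 182329/160000 ; √disc = 427/400
  v_R = (−(53/100) + 427/400) / (2·(1/8)) = 43/20 m/s
check:
braking lasts T_s = (43/20)/4 = 0.5375 s
robot covers v_R·T_r = 2.1500·0.0800 = 0.1720 m before braking
braking distance = 2.1500²/(2·4.0000) = 0.5778 m
human over T_r+T_s: 1.8000·(0.0800+0.5375) = 1.1115 m
margins: 0.0600+0.0150+0.0400 = 0.1150 m
sum ≈ 0.1720+0.5778+1.1115+0.1150 ≈ 1.9763 m = S ✓

v_R_max = 43/20 m/s = 2.1500 m/s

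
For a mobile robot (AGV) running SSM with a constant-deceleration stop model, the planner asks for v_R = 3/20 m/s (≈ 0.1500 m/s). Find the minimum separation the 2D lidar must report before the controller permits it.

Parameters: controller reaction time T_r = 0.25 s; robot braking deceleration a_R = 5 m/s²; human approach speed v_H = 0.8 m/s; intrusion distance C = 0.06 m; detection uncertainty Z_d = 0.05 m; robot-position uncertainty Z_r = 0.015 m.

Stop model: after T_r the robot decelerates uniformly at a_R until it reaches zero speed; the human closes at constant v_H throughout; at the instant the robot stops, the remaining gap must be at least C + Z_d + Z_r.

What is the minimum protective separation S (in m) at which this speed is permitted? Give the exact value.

S_min = 311/800 m = 0.3887 m

T_s = v_R/a_R = (3/20)/5 = 0.0300 s
reaction-phase robot travel = 0.1500·0.2500 = 0.0375 m
robot covers 0.1500·0.0300 − ½·5.0000·0.0300² = 0.0022 m while stopping
human over T_r+T_s: 0.8000·(0.2500+0.0300) = 0.2240 m
C+Z_d+Z_r = 0.0600+0.0500+0.0150 = 0.1250 m
S_min ≈ 0.0375+0.0022+0.2240+0.1250  ⇒  S_min = 311/800 m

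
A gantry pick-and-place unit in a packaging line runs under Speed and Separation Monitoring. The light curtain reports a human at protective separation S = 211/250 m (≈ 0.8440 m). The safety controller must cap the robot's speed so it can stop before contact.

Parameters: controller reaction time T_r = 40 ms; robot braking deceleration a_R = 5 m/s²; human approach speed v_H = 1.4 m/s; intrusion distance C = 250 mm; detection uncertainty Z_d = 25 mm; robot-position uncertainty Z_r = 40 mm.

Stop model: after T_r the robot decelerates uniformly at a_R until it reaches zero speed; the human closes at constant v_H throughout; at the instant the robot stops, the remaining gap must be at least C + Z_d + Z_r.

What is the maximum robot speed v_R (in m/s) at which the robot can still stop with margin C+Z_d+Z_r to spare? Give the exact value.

v_R_max = 11/10 m/s = 1.1000 m/s

at the boundary: (1/10)·v² + (8/25)·v + (-473/1000) = 0
  disc = (8/25)² − 4·(1/10)·(-473/1000) = 729/2500 ; √disc = 27/50
  v_R = (−(8/25) + 27/50) / (2·(1/10)) = 11/10 m/s
check:
T_s = v_R/a_R = (11/10)/5 = 0.2200 s
reaction-phase robot travel = 1.1000·0.0400 = 0.0440 m
robot under decel: 1.1000²/(2·5.0000) = 0.1210 m
person approaches 1.4000·(0.0400+0.2200) = 0.3640 m
margins: 0.2500+0.0250+0.0400 = 0.3150 m
sum ≈ 0.0440+0.1210+0.3640+0.3150 ≈ 0.8440 m = S ✓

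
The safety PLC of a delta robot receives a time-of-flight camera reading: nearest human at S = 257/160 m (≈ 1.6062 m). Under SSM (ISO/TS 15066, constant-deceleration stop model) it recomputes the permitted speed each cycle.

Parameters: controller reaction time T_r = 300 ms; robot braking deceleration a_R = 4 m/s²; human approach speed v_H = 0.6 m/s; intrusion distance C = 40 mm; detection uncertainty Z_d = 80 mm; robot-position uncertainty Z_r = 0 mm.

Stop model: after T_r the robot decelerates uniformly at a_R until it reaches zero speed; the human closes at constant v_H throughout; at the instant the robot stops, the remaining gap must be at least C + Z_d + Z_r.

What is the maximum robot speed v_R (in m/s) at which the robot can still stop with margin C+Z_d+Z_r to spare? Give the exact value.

collect terms ⇒ (1/8)·v_R² + (9/20)·v_R + (-209/160) = 0
  disc = (9/20)² − 4·(1/8)·(-209/160) = 1369/1600 ; √disc = 37/40
  v_R = (−(9/20) + 37/40) / (2·(1/8)) = 19/10 m/s
check:
braking lasts T_s = (19/10)/4 = 0.4750 s
robot covers v_R·T_r = 1.9000·0.3000 = 0.5700 m before braking
braking distance = 1.9000²/(2·4.0000) = 0.4512 m
human over T_r+T_s: 0.6000·(0.3000+0.4750) = 0.4650 m
C+Z_d+Z_r = 0.0400+0.0800+0.0000 = 0.1200 m
sum ≈ 0.5700+0.4512+0.4650+0.1200 ≈ 1.6062 m = S ✓

v_R_max = 19/10 m/s = 1.9000 m/s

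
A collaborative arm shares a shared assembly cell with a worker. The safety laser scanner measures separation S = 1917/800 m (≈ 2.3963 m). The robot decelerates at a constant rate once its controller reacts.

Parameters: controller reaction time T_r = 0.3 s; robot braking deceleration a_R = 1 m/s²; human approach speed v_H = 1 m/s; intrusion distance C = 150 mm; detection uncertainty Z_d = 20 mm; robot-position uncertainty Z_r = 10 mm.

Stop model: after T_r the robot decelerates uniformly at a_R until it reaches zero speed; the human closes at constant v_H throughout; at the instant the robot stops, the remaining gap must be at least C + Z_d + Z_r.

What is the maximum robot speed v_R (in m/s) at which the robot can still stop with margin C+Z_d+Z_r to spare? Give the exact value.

at the boundary: (1/2)·v² + (13/10)·v + (-1533/800) = 0
  disc = (13/10)² − 4·(1/2)·(-1533/800) = 2209/400 ; √disc = 47/20
  v_R = (−(13/10) + 47/20) / (2·(1/2)) = 21/20 m/s
check:
stop time T_s = (21/20)/1 = 1.0500 s
robot in T_r: 1.0500·0.3000 = 0.3150 m
braking distance = 1.0500²/(2·1.0000) = 0.5513 m
person approaches 1.0000·(0.3000+1.0500) = 1.3500 m
margins: 0.1500+0.0200+0.0100 = 0.1800 m
sum ≈ 0.3150+0.5513+1.3500+0.1800 ≈ 2.3963 m = S ✓

v_R_max = 21/20 m/s = 1.0500 m/s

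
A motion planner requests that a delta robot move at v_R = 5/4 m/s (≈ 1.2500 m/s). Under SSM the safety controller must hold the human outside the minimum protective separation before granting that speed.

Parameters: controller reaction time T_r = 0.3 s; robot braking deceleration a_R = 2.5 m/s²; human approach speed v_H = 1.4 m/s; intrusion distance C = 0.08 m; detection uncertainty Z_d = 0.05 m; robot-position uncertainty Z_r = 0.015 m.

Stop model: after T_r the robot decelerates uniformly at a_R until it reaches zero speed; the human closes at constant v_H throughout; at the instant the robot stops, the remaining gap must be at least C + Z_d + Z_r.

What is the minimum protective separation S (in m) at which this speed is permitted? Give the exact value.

S_min = 781/400 m = 1.9525 m

T_s = v_R/a_R = (5/4)/(5/2) = 0.5000 s
robot covers v_R·T_r = 1.2500·0.3000 = 0.3750 m before braking
robot under decel: 1.2500²/(2·2.5000) = 0.3125 m
human over T_r+T_s: 1.4000·(0.3000+0.5000) = 1.1200 m
C+Z_d+Z_r = 0.0800+0.0500+0.0150 = 0.1450 m
S_min ≈ 0.3750+0.3125+1.1200+0.1450  ⇒  S_min = 781/400 m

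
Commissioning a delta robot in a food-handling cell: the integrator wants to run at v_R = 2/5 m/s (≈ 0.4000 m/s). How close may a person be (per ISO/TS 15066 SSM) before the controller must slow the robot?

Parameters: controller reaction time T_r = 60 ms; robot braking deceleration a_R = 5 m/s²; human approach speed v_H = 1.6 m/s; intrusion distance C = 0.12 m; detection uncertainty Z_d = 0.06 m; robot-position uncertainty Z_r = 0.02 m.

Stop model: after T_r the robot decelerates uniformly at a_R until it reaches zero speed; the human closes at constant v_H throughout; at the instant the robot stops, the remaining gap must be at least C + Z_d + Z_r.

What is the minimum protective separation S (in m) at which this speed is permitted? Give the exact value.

S_min = 58/125 m = 0.4640 m

T_s = v_R/a_R = (2/5)/5 = 0.0800 s
reaction-phase robot travel = 0.4000·0.0600 = 0.0240 m
braking distance = 0.4000²/(2·5.0000) = 0.0160 m
human closes 1.6000·0.1400 = 0.2240 m
residual clearance needed = 0.1200+0.0600+0.0200 = 0.2000 m
S_min ≈ 0.0240+0.0160+0.2240+0.2000  ⇒  S_min = 58/125 m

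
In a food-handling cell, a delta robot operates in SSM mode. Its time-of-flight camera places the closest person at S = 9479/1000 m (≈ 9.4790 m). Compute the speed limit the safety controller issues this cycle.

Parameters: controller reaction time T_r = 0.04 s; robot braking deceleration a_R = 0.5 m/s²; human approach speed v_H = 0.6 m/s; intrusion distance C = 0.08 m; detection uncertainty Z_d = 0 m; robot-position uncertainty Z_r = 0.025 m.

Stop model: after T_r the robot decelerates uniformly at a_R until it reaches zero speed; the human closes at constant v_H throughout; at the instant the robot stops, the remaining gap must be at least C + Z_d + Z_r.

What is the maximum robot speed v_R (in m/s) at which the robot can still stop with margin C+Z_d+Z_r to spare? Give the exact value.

at the boundary: (1)·v² + (31/25)·v + (-187/20) = 0
  disc = (31/25)² − 4·(1)·(-187/20) = 24336/625 ; √disc = 156/25
  v_R = (−(31/25) + 156/25) / (2·(1)) = 5/2 m/s
check:
T_s = v_R/a_R = (5/2)/(1/2) = 5.0000 s
robot covers v_R·T_r = 2.5000·0.0400 = 0.1000 m before braking
braking distance = 2.5000²/(2·0.5000) = 6.2500 m
human over T_r+T_s: 0.6000·(0.0400+5.0000) = 3.0240 m
C+Z_d+Z_r = 0.0800+0.0000+0.0250 = 0.1050 m
sum ≈ 0.1000+6.2500+3.0240+0.1050 ≈ 9.4790 m = S ✓

v_R_max = 5/2 m/s = 2.5000 m/s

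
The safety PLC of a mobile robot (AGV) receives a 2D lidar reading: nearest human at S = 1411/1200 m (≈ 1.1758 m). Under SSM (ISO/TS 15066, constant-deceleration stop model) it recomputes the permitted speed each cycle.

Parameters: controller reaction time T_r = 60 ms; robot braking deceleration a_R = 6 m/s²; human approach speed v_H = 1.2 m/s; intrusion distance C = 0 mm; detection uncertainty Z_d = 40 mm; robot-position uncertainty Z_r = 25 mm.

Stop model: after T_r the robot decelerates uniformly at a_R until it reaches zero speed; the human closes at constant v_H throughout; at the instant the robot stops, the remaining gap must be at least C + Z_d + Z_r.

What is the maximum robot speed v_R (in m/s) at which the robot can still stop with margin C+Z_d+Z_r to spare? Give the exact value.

v_R_max = 23/10 m/s = 2.3000 m/s

quadratic (1/12)·v² + (13/50)·v + (-6233/6000) = 0
  disc = (13/50)² − 4·(1/12)·(-6233/6000) = 37249/90000 ; √disc = 193/300
  v_R = (−(13/50) + 193/300) / (2·(1/12)) = 23/10 m/s
check:
stop time T_s = (23/10)/6 = 0.3833 s
robot in T_r: 2.3000·0.0600 = 0.1380 m
braking distance = 2.3000²/(2·6.0000) = 0.4408 m
human over T_r+T_s: 1.2000·(0.0600+0.3833) = 0.5320 m
margins: 0.0000+0.0400+0.0250 = 0.0650 m
sum ≈ 0.1380+0.4408+0.5320+0.0650 ≈ 1.1758 m = S ✓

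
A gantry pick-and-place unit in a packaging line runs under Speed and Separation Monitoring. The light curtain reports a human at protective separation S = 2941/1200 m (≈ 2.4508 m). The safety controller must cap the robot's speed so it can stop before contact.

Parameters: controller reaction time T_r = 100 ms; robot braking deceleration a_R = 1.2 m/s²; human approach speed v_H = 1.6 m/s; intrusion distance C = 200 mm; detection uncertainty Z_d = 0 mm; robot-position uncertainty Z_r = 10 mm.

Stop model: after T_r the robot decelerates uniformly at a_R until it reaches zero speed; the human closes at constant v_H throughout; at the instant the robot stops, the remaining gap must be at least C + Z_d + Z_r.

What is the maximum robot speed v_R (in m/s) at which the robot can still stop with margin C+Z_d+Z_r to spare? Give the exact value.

v_R_max = 11/10 m/s = 1.1000 m/s

quadratic (5/12)·v² + (43/30)·v + (-2497/1200) = 0
  disc = (43/30)² − 4·(5/12)·(-2497/1200) = 2209/400 ; √disc = 47/20
  v_R = (−(43/30) + 47/20) / (2·(5/12)) = 11/10 m/s
check:
T_s = v_R/a_R = (11/10)/(6/5) = 0.9167 s
reaction-phase robot travel = 1.1000·0.1000 = 0.1100 m
robot covers 1.1000·0.9167 − ½·1.2000·0.9167² = 0.5042 m while stopping
person approaches 1.6000·(0.1000+0.9167) = 1.6267 m
margins: 0.2000+0.0000+0.0100 = 0.2100 m
sum ≈ 0.1100+0.5042+1.6267+0.2100 ≈ 2.4508 m = S ✓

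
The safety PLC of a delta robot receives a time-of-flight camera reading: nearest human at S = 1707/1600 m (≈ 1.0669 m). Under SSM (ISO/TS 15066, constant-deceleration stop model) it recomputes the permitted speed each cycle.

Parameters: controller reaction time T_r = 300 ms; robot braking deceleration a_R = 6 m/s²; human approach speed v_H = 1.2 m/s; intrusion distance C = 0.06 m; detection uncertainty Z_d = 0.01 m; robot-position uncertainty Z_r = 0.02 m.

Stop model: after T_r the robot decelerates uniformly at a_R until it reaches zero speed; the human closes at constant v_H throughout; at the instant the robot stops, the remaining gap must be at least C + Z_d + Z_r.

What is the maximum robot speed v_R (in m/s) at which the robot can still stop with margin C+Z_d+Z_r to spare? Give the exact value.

v_R_max = 21/20 m/s = 1.0500 m/s

collect terms ⇒ (1/12)·v_R² + (1/2)·v_R + (-987/1600) = 0
  disc = (1/2)² − 4·(1/12)·(-987/1600) = 729/1600 ; √disc = 27/40
  v_R = (−(1/2) + 27/40) / (2·(1/12)) = 21/20 m/s
check:
braking lasts T_s = (21/20)/6 = 0.1750 s
reaction-phase robot travel = 1.0500·0.3000 = 0.3150 m
robot under decel: 1.0500²/(2·6.0000) = 0.0919 m
human over T_r+T_s: 1.2000·(0.3000+0.1750) = 0.5700 m
C+Z_d+Z_r = 0.0600+0.0100+0.0200 = 0.0900 m
sum ≈ 0.3150+0.0919+0.5700+0.0900 ≈ 1.0669 m = S ✓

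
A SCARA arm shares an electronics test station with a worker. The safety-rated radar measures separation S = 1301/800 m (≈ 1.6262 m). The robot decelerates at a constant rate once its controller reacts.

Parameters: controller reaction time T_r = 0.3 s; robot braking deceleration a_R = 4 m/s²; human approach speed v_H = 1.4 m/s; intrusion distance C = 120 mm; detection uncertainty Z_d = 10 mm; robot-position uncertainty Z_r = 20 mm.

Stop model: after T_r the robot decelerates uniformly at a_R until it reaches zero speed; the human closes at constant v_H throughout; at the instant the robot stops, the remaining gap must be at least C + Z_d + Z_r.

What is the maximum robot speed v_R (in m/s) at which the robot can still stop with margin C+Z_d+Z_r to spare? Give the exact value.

quadratic (1/8)·v² + (13/20)·v + (-169/160) = 0
  disc = (13/20)² − 4·(1/8)·(-169/160) = 1521/1600 ; √disc = 39/40
  v_R = (−(13/20) + 39/40) / (2·(1/8)) = 13/10 m/s
check:
stop time T_s = (13/10)/4 = 0.3250 s
reaction-phase robot travel = 1.3000·0.3000 = 0.3900 m
robot under decel: 1.3000²/(2·4.0000) = 0.2112 m
human over T_r+T_s: 1.4000·(0.3000+0.3250) = 0.8750 m
residual clearance needed = 0.1200+0.0100+0.0200 = 0.1500 m
sum ≈ 0.3900+0.2112+0.8750+0.1500 ≈ 1.6262 m = S ✓

v_R_max = 13/10 m/s = 1.3000 m/s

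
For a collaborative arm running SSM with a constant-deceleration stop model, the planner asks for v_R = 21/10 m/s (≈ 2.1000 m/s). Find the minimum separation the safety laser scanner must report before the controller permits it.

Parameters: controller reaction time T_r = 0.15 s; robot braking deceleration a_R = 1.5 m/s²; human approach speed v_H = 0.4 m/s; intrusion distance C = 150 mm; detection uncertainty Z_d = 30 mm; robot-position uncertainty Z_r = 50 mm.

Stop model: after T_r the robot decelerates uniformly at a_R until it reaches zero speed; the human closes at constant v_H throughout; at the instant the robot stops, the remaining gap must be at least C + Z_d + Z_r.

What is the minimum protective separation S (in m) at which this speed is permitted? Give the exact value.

S_min = 527/200 m = 2.6350 m

braking lasts T_s = (21/10)/(3/2) = 1.4000 s
robot in T_r: 2.1000·0.1500 = 0.3150 m
braking distance = 2.1000²/(2·1.5000) = 1.4700 m
human closes 0.4000·1.5500 = 0.6200 m
residual clearance needed = 0.1500+0.0300+0.0500 = 0.2300 m
S_min ≈ 0.3150+1.4700+0.6200+0.2300  ⇒  S_min = 527/200 m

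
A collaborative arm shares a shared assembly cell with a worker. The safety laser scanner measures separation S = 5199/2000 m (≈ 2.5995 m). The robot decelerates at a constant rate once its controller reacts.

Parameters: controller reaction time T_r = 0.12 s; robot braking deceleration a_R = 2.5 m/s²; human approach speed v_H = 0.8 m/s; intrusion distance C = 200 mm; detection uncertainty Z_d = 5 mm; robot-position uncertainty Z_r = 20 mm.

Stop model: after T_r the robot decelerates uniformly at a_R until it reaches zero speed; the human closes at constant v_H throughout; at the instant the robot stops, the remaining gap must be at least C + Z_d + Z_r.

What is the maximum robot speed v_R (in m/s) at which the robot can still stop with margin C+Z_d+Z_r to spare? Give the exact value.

v_R_max = 49/20 m/s = 2.4500 m/s

quadratic (1/5)·v² + (11/25)·v + (-4557/2000) = 0
  disc = (11/25)² − 4·(1/5)·(-4557/2000) = 5041/2500 ; √disc = 71/50
  v_R = (−(11/25) + 71/50) / (2·(1/5)) = 49/20 m/s
check:
braking lasts T_s = (49/20)/(5/2) = 0.9800 s
reaction-phase robot travel = 2.4500·0.1200 = 0.2940 m
robot under decel: 2.4500²/(2·2.5000) = 1.2005 m
human closes 0.8000·1.1000 = 0.8800 m
C+Z_d+Z_r = 0.2000+0.0050+0.0200 = 0.2250 m
sum ≈ 0.2940+1.2005+0.8800+0.2250 ≈ 2.5995 m = S ✓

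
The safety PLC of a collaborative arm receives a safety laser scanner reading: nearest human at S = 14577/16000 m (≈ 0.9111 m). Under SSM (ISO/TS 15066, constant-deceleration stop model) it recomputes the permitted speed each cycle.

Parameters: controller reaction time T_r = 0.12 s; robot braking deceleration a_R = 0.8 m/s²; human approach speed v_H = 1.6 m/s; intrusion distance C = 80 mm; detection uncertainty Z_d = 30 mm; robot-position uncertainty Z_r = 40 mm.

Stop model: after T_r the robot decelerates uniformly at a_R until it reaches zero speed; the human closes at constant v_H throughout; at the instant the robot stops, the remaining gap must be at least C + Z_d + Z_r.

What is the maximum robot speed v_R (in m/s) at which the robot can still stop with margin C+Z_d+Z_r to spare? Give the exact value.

quadratic (5/8)·v² + (53/25)·v + (-1821/3200) = 0
  disc = (53/25)² − 4·(5/8)·(-1821/3200) = 946729/160000 ; √disc = 973/400
  v_R = (−(53/25) + 973/400) / (2·(5/8)) = 1/4 m/s
check:
T_s = v_R/a_R = (1/4)/(4/5) = 0.3125 s
robot in T_r: 0.2500·0.1200 = 0.0300 m
braking distance = 0.2500²/(2·0.8000) = 0.0391 m
person approaches 1.6000·(0.1200+0.3125) = 0.6920 m
C+Z_d+Z_r = 0.0800+0.0300+0.0400 = 0.1500 m
sum ≈ 0.0300+0.0391+0.6920+0.1500 ≈ 0.9111 m = S ✓

v_R_max = 1/4 m/s = 0.2500 m/s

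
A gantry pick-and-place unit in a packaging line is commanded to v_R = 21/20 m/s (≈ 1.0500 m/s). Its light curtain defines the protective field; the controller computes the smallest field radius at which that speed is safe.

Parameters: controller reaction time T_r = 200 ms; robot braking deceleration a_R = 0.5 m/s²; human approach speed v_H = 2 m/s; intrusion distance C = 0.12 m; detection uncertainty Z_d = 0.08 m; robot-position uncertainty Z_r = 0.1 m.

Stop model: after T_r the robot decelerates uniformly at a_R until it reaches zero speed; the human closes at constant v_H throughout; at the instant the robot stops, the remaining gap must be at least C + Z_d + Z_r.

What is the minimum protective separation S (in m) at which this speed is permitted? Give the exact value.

S_min = 497/80 m = 6.2125 m

stop time T_s = (21/20)/(1/2) = 2.1000 s
reaction-phase robot travel = 1.0500·0.2000 = 0.2100 m
robot covers 1.0500·2.1000 − ½·0.5000·2.1000² = 1.1025 m while stopping
human over T_r+T_s: 2.0000·(0.2000+2.1000) = 4.6000 m
residual clearance needed = 0.1200+0.0800+0.1000 = 0.3000 m
S_min ≈ 0.2100+1.1025+4.6000+0.3000  ⇒  S_min = 497/80 m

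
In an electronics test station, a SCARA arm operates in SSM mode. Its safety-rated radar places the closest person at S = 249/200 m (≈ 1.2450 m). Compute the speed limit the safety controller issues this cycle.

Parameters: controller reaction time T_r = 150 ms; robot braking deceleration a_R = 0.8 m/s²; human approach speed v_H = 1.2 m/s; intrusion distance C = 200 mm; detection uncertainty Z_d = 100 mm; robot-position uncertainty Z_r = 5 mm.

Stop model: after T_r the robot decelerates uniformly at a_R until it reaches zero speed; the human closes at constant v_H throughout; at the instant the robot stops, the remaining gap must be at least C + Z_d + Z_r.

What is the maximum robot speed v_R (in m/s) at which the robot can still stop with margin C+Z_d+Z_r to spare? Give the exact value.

collect terms ⇒ (5/8)·v_R² + (33/20)·v_R + (-19/25) = 0
  disc = (33/20)² − 4·(5/8)·(-19/25) = 1849/400 ; √disc = 43/20
  v_R = (−(33/20) + 43/20) / (2·(5/8)) = 2/5 m/s
check:
T_s = v_R/a_R = (2/5)/(4/5) = 0.5000 s
robot covers v_R·T_r = 0.4000·0.1500 = 0.0600 m before braking
braking distance = 0.4000²/(2·0.8000) = 0.1000 m
human over T_r+T_s: 1.2000·(0.1500+0.5000) = 0.7800 m
margins: 0.2000+0.1000+0.0050 = 0.3050 m
sum ≈ 0.0600+0.1000+0.7800+0.3050 ≈ 1.2450 m = S ✓

v_R_max = 2/5 m/s = 0.4000 m/s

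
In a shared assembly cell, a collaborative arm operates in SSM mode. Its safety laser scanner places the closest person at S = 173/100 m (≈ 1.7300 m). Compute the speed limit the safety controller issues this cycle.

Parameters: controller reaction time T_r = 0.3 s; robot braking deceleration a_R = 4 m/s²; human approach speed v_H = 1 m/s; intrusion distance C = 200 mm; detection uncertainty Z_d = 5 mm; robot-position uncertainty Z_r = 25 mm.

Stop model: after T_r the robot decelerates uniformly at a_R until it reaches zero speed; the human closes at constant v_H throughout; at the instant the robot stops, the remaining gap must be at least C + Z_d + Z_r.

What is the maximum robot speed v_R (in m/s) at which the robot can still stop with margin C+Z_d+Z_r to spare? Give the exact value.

collect terms ⇒ (1/8)·v_R² + (11/20)·v_R + (-6/5) = 0
  disc = (11/20)² − 4·(1/8)·(-6/5) = 361/400 ; √disc = 19/20
  v_R = (−(11/20) + 19/20) / (2·(1/8)) = 8/5 m/s
check:
stop time T_s = (8/5)/4 = 0.4000 s
reaction-phase robot travel = 1.6000·0.3000 = 0.4800 m
robot covers 1.6000·0.4000 − ½·4.0000·0.4000² = 0.3200 m while stopping
human over T_r+T_s: 1.0000·(0.3000+0.4000) = 0.7000 m
margins: 0.2000+0.0050+0.0250 = 0.2300 m
sum ≈ 0.4800+0.3200+0.7000+0.2300 ≈ 1.7300 m = S ✓

v_R_max = 8/5 m/s = 1.6000 m/s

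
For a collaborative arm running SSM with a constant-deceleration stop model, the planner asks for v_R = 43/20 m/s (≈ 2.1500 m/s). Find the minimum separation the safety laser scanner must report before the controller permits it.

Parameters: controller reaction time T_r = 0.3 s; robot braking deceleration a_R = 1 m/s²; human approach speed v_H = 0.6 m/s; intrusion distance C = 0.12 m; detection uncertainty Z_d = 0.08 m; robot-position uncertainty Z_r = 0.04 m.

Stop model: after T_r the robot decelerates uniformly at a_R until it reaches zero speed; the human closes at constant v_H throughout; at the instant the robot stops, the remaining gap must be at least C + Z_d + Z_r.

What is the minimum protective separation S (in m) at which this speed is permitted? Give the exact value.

T_s = v_R/a_R = (43/20)/1 = 2.1500 s
robot in T_r: 2.1500·0.3000 = 0.6450 m
braking distance = 2.1500²/(2·1.0000) = 2.3112 m
human closes 0.6000·2.4500 = 1.4700 m
residual clearance needed = 0.1200+0.0800+0.0400 = 0.2400 m
S_min ≈ 0.6450+2.3112+1.4700+0.2400  ⇒  S_min = 3733/800 m

S_min = 3733/800 m = 4.6662 m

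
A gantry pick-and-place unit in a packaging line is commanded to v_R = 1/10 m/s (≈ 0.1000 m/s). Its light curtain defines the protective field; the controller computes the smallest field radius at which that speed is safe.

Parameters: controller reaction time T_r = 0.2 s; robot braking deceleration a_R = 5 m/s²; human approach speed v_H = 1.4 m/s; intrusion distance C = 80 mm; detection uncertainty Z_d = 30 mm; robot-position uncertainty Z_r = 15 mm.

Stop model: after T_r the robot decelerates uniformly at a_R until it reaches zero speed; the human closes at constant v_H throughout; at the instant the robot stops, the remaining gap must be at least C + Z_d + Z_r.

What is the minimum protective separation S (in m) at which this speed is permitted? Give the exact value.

T_s = v_R/a_R = (1/10)/5 = 0.0200 s
robot in T_r: 0.1000·0.2000 = 0.0200 m
braking distance = 0.1000²/(2·5.0000) = 0.0010 m
human over T_r+T_s: 1.4000·(0.2000+0.0200) = 0.3080 m
residual clearance needed = 0.0800+0.0300+0.0150 = 0.1250 m
S_min ≈ 0.0200+0.0010+0.3080+0.1250  ⇒  S_min = 227/500 m

S_min = 227/500 m = 0.4540 m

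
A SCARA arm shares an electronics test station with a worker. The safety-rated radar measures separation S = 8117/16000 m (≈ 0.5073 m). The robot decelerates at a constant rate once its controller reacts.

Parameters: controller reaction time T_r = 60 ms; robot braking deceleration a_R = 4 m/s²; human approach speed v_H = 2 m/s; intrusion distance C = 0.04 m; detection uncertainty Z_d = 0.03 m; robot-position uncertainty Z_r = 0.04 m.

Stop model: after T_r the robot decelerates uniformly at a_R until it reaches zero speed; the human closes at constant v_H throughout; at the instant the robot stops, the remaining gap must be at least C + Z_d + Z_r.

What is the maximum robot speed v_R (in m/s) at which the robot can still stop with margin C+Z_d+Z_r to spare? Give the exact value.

v_R_max = 9/20 m/s = 0.4500 m/s

at the boundary: (1/8)·v² + (14/25)·v + (-4437/16000) = 0
  disc = (14/25)² − 4·(1/8)·(-4437/16000) = 72361/160000 ; √disc = 269/400
  v_R = (−(14/25) + 269/400) / (2·(1/8)) = 9/20 m/s
check:
T_s = v_R/a_R = (9/20)/4 = 0.1125 s
robot in T_r: 0.4500·0.0600 = 0.0270 m
robot covers 0.4500·0.1125 − ½·4.0000·0.1125² = 0.0253 m while stopping
human closes 2.0000·0.1725 = 0.3450 m
residual clearance needed = 0.0400+0.0300+0.0400 = 0.1100 m
sum ≈ 0.0270+0.0253+0.3450+0.1100 ≈ 0.5073 m = S ✓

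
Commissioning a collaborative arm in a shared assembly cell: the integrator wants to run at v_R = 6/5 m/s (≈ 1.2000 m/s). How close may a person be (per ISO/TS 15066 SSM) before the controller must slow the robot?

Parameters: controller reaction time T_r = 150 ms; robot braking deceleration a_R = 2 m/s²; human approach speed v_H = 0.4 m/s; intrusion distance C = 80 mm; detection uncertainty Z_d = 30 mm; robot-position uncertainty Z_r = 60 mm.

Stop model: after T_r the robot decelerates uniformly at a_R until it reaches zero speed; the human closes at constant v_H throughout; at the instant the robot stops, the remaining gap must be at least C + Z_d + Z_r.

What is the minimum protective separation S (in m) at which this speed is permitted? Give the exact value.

S_min = 101/100 m = 1.0100 m

stop time T_s = (6/5)/2 = 0.6000 s
robot in T_r: 1.2000·0.1500 = 0.1800 m
robot under decel: 1.2000²/(2·2.0000) = 0.3600 m
human over T_r+T_s: 0.4000·(0.1500+0.6000) = 0.3000 m
residual clearance needed = 0.0800+0.0300+0.0600 = 0.1700 m
S_min ≈ 0.1800+0.3600+0.3000+0.1700  ⇒  S_min = 101/100 m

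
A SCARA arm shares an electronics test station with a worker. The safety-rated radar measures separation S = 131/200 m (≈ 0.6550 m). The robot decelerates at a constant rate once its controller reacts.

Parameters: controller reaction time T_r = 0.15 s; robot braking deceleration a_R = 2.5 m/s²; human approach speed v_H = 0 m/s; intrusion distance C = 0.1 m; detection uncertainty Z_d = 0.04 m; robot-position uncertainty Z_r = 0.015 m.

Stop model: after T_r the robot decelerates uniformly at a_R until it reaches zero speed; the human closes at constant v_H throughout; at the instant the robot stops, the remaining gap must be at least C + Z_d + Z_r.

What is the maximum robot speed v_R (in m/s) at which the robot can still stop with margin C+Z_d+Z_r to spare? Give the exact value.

collect terms ⇒ (1/5)·v_R² + (3/20)·v_R + (-1/2) = 0
  disc = (3/20)² − 4·(1/5)·(-1/2) = 169/400 ; √disc = 13/20
  v_R = (−(3/20) + 13/20) / (2·(1/5)) = 5/4 m/s
check:
T_s = v_R/a_R = (5/4)/(5/2) = 0.5000 s
reaction-phase robot travel = 1.2500·0.1500 = 0.1875 m
robot covers 1.2500·0.5000 − ½·2.5000·0.5000² = 0.3125 m while stopping
human closes 0.0000·0.6500 = 0.0000 m
C+Z_d+Z_r = 0.1000+0.0400+0.0150 = 0.1550 m
sum ≈ 0.1875+0.3125+0.0000+0.1550 ≈ 0.6550 m = S ✓

v_R_max = 5/4 m/s = 1.2500 m/s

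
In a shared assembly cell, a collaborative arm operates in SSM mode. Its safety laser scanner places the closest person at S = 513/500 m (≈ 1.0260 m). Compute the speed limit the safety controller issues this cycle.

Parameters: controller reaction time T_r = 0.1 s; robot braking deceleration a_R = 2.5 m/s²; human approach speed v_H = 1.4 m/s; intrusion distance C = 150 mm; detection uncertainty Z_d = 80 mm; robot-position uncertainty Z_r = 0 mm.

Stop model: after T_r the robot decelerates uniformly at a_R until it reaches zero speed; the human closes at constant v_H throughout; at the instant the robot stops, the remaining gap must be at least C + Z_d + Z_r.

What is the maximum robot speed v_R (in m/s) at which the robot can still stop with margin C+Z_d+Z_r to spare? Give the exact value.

v_R_max = 4/5 m/s = 0.8000 m/s

quadratic (1/5)·v² + (33/50)·v + (-82/125) = 0
  disc = (33/50)² − 4·(1/5)·(-82/125) = 2401/2500 ; √disc = 49/50
  v_R = (−(33/50) + 49/50) / (2·(1/5)) = 4/5 m/s
check:
braking lasts T_s = (4/5)/(5/2) = 0.3200 s
robot in T_r: 0.8000·0.1000 = 0.0800 m
robot covers 0.8000·0.3200 − ½·2.5000·0.3200² = 0.1280 m while stopping
human closes 1.4000·0.4200 = 0.5880 m
margins: 0.1500+0.0800+0.0000 = 0.2300 m
sum ≈ 0.0800+0.1280+0.5880+0.2300 ≈ 1.0260 m = S ✓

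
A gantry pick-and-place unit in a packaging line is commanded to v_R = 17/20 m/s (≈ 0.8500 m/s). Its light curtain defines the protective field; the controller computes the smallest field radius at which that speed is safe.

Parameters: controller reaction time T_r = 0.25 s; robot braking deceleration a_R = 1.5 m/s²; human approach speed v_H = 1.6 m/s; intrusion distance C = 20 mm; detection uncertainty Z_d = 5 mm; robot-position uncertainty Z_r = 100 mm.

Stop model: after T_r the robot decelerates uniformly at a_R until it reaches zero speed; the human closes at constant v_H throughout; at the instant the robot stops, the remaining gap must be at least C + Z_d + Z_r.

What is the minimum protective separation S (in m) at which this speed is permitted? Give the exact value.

braking lasts T_s = (17/20)/(3/2) = 0.5667 s
reaction-phase robot travel = 0.8500·0.2500 = 0.2125 m
braking distance = 0.8500²/(2·1.5000) = 0.2408 m
human over T_r+T_s: 1.6000·(0.2500+0.5667) = 1.3067 m
C+Z_d+Z_r = 0.0200+0.0050+0.1000 = 0.1250 m
S_min ≈ 0.2125+0.2408+1.3067+0.1250  ⇒  S_min = 377/200 m

S_min = 377/200 m = 1.8850 m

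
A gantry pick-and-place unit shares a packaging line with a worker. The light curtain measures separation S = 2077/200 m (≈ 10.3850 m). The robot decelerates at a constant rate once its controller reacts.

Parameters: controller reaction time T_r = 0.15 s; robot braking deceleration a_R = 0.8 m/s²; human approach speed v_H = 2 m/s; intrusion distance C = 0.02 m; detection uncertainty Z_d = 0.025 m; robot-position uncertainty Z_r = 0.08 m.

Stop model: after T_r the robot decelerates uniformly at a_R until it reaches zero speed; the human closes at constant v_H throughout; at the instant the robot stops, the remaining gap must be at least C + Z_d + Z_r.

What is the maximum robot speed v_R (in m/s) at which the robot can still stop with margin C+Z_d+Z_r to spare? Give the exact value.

v_R_max = 12/5 m/s = 2.4000 m/s

collect terms ⇒ (5/8)·v_R² + (53/20)·v_R + (-249/25) = 0
  disc = (53/20)² − 4·(5/8)·(-249/25) = 12769/400 ; √disc = 113/20
  v_R = (−(53/20) + 113/20) / (2·(5/8)) = 12/5 m/s
check:
T_s = v_R/a_R = (12/5)/(4/5) = 3.0000 s
robot in T_r: 2.4000·0.1500 = 0.3600 m
robot covers 2.4000·3.0000 − ½·0.8000·3.0000² = 3.6000 m while stopping
human closes 2.0000·3.1500 = 6.3000 m
C+Z_d+Z_r = 0.0200+0.0250+0.0800 = 0.1250 m
sum ≈ 0.3600+3.6000+6.3000+0.1250 ≈ 10.3850 m = S ✓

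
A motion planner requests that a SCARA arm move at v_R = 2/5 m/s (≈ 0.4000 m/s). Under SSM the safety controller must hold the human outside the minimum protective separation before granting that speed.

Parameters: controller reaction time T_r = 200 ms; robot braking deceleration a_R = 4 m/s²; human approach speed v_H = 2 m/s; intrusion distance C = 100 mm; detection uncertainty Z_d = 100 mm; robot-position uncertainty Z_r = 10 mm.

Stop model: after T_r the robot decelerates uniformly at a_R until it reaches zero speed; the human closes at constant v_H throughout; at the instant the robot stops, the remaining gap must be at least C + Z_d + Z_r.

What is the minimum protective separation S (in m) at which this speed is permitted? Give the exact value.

S_min = 91/100 m = 0.9100 m

stop time T_s = (2/5)/4 = 0.1000 s
robot in T_r: 0.4000·0.2000 = 0.0800 m
robot covers 0.4000·0.1000 − ½·4.0000·0.1000² = 0.0200 m while stopping
person approaches 2.0000·(0.2000+0.1000) = 0.6000 m
residual clearance needed = 0.1000+0.1000+0.0100 = 0.2100 m
S_min ≈ 0.0800+0.0200+0.6000+0.2100  ⇒  S_min = 91/100 m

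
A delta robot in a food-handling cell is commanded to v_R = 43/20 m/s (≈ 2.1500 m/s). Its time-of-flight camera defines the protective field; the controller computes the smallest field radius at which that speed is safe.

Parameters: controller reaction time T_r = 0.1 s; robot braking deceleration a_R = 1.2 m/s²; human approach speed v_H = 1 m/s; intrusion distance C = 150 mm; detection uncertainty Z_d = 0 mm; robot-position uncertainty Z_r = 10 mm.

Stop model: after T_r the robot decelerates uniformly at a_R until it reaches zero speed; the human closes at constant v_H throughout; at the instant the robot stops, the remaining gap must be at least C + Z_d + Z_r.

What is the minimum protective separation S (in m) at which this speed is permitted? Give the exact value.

S_min = 805/192 m = 4.1927 m

stop time T_s = (43/20)/(6/5) = 1.7917 s
robot covers v_R·T_r = 2.1500·0.1000 = 0.2150 m before braking
braking distance = 2.1500²/(2·1.2000) = 1.9260 m
human over T_r+T_s: 1.0000·(0.1000+1.7917) = 1.8917 m
residual clearance needed = 0.1500+0.0000+0.0100 = 0.1600 m
S_min ≈ 0.2150+1.9260+1.8917+0.1600  ⇒  S_min = 805/192 m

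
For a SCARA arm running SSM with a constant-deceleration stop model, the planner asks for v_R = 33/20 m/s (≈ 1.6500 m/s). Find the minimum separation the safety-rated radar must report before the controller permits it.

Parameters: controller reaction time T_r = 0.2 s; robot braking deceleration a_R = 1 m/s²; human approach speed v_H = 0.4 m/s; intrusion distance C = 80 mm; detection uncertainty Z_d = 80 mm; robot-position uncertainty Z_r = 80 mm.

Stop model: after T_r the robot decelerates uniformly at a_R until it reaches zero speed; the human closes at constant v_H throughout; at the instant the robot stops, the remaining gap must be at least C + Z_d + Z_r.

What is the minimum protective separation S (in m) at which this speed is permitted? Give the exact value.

S_min = 2137/800 m = 2.6713 m

stop time T_s = (33/20)/1 = 1.6500 s
robot covers v_R·T_r = 1.6500·0.2000 = 0.3300 m before braking
robot covers 1.6500·1.6500 − ½·1.0000·1.6500² = 1.3613 m while stopping
person approaches 0.4000·(0.2000+1.6500) = 0.7400 m
residual clearance needed = 0.0800+0.0800+0.0800 = 0.2400 m
S_min ≈ 0.3300+1.3613+0.7400+0.2400  ⇒  S_min = 2137/800 m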